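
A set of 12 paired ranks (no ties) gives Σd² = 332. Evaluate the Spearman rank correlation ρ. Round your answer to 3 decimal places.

-0.161

ρ = 1 − 6Σd² / [n(n²−1)] = 1 − 6×332 / (12×143)
  = 1 − 1992/1716 = 1 − 1.1608 ≈ -0.161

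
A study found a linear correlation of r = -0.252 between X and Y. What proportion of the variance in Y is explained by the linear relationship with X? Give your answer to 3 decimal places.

r² = (-0.252)² = 0.064

0.064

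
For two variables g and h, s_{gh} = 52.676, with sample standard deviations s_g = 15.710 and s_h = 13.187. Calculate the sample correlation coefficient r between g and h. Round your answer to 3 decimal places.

r = Cov(g,h) / (s_g · s_h) = 52.676 / (15.710 × 13.187)
  = 52.676 / 207.1678 ≈ 0.254

0.254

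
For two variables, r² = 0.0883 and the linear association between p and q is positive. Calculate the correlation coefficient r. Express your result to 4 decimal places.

|r| = √0.0883 = 0.2972
The association is positive, so r = 0.2972.

0.2972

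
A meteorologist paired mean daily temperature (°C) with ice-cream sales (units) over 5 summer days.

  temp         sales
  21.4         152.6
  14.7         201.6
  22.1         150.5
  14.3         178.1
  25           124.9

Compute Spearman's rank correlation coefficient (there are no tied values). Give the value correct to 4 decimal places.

-0.9000

Rank temp: 3, 2, 4, 1, 5
Rank sales: 3, 5, 2, 4, 1
d = rank(temp) − rank(sales): 0, -3, 2, -3, 4; Σd² = 38
ρ = 1 − 6Σd² / [n(n²−1)] = 1 − 6×38 / (5×24) = 1 − 228/120 ≈ -0.9000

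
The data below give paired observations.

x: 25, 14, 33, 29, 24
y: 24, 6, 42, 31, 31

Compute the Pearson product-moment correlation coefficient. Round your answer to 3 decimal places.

n = 5, Σx = 125, Σy = 134, Σx² = 3327, Σy² = 4298, Σxy = 3713
nΣxy − ΣxΣy = 18565 − 16750 = 1815
nΣx² − (Σx)² = 16635 − 15625 = 1010; nΣy² − (Σy)² = 21490 − 17956 = 3534
r = 1815 / √(1010 × 3534) = 1815 / 1889.2697 ≈ 0.961

0.961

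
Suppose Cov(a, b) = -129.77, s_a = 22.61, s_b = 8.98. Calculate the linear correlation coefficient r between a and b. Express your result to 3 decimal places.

r = Cov(a,b) / (s_a · s_b) = -129.77 / (22.61 × 8.98)
  = -129.77 / 203.0378 ≈ -0.639

-0.639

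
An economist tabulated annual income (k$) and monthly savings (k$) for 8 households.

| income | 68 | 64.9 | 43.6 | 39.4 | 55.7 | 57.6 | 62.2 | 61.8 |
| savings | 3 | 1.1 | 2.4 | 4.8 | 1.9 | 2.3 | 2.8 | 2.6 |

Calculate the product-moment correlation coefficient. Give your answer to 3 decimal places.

n = 8, Σx = 453.2, Σy = 20.9, Σx² = 26397.66, Σy² = 62.51, Σxy = 1142.3
nΣxy − ΣxΣy = 9138.4 − 9471.88 = -333.48
nΣx² − (Σx)² = 211181.28 − 205390.24 = 5791.04; nΣy² − (Σy)² = 500.08 − 436.81 = 63.27
r = -333.48 / √(5791.04 × 63.27) = -333.48 / 605.3091 ≈ -0.551

-0.551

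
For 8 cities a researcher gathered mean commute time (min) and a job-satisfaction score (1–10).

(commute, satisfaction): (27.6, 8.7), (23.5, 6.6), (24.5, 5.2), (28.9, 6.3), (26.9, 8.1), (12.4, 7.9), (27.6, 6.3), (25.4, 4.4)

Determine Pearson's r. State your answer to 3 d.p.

-0.183

n = 8, Σx = 196.8, Σy = 53.5, Σx² = 5033.76, Σy² = 373.05, Σxy = 1306.18
nΣxy − ΣxΣy = 10449.44 − 10528.8 = -79.36
nΣx² − (Σx)² = 40270.08 − 38730.24 = 1539.84; nΣy² − (Σy)² = 2984.4 − 2862.25 = 122.15
r = -79.36 / √(1539.84 × 122.15) = -79.36 / 433.6951 ≈ -0.183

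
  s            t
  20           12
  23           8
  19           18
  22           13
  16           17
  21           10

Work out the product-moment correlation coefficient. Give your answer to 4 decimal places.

-0.8057

n = 6, Σs = 121, Σt = 78, Σs² = 2471, Σt² = 1090, Σst = 1534
nΣst − ΣsΣt = 9204 − 9438 = -234
nΣs² − (Σs)² = 14826 − 14641 = 185; nΣt² − (Σt)² = 6540 − 6084 = 456
r = -234 / √(185 × 456) = -234 / 290.4479 ≈ -0.8057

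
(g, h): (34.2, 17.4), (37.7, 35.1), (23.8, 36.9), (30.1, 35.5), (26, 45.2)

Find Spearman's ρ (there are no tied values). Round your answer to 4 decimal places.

-0.8000

Rank g: 4, 5, 1, 3, 2
Rank h: 1, 2, 4, 3, 5
d = rank(g) − rank(h): 3, 3, -3, 0, -3; Σd² = 36
ρ = 1 − 6Σd² / [n(n²−1)] = 1 − 6×36 / (5×24) = 1 − 216/120 ≈ -0.8000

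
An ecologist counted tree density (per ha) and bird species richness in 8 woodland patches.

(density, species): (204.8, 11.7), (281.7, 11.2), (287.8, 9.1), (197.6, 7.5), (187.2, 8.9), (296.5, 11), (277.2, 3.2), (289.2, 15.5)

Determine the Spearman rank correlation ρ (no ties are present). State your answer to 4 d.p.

0.4762

Rank density: 3, 5, 6, 2, 1, 8, 4, 7
Rank species: 7, 6, 4, 2, 3, 5, 1, 8
d = rank(density) − rank(species): -4, -1, 2, 0, -2, 3, 3, -1; Σd² = 44
ρ = 1 − 6Σd² / [n(n²−1)] = 1 − 6×44 / (8×63) = 1 − 264/504 ≈ 0.4762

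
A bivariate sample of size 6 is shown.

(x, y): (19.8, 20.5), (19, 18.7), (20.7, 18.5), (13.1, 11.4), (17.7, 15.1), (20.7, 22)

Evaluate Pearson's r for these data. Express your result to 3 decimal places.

n = 6, Σx = 111, Σy = 106.2, Σx² = 2094.92, Σy² = 1954.16, Σxy = 2016.16
nΣxy − ΣxΣy = 12096.96 − 11788.2 = 308.76
nΣx² − (Σx)² = 12569.52 − 12321 = 248.52; nΣy² − (Σy)² = 11724.96 − 11278.44 = 446.52
r = 308.76 / √(248.52 × 446.52) = 308.76 / 333.1203 ≈ 0.927

0.927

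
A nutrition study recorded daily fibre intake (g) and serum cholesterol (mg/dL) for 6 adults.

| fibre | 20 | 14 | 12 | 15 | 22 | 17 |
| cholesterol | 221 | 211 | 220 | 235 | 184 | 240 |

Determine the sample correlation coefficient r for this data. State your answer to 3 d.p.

n = 6, Σx = 100, Σy = 1311, Σx² = 1738, Σy² = 288443, Σxy = 21667
nΣxy − ΣxΣy = 130002 − 131100 = -1098
nΣx² − (Σx)² = 10428 − 10000 = 428; nΣy² − (Σy)² = 1730658 − 1718721 = 11937
r = -1098 / √(428 × 11937) = -1098 / 2260.3177 ≈ -0.486

-0.486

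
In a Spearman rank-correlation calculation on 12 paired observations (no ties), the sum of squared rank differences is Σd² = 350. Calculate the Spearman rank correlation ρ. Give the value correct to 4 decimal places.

ρ = 1 − 6Σd² / [n(n²−1)] = 1 − 6×350 / (12×143)
  = 1 − 2100/1716 = 1 − 1.22378 ≈ -0.2238

-0.2238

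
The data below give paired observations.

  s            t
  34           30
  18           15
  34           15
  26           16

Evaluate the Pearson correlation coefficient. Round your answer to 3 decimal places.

0.521

n = 4, Σs = 112, Σt = 76, Σs² = 3312, Σt² = 1606, Σst = 2216
nΣst − ΣsΣt = 8864 − 8512 = 352
nΣs² − (Σs)² = 13248 − 12544 = 704; nΣt² − (Σt)² = 6424 − 5776 = 648
r = 352 / √(704 × 648) = 352 / 675.4199 ≈ 0.521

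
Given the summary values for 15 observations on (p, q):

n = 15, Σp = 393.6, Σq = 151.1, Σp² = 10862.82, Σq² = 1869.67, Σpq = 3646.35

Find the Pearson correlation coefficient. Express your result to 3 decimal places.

r = (nΣpq − ΣpΣq) / √[(nΣp² − (Σp)²)(nΣq² − (Σq)²)]
Numerator: 15×3646.35 − 393.6×151.1 = -4777.71
Denominator: √[(162942.3 − 154920.96)(28045.05 − 22831.21)] = √[8021.34 × 5213.84] = 6466.9918
r = -4777.71 / 6466.9918 ≈ -0.739

-0.739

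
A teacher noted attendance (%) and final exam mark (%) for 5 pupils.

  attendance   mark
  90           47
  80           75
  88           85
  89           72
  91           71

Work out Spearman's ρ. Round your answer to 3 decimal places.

Rank attendance: 4, 1, 2, 3, 5
Rank mark: 1, 4, 5, 3, 2
d = rank(attendance) − rank(mark): 3, -3, -3, 0, 3; Σd² = 36
ρ = 1 − 6Σd² / [n(n²−1)] = 1 − 6×36 / (5×24) = 1 − 216/120 ≈ -0.800

-0.800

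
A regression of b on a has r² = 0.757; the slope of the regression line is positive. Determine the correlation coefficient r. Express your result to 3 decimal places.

0.870

|r| = √0.757 = 0.870
The association is positive, so r = 0.870.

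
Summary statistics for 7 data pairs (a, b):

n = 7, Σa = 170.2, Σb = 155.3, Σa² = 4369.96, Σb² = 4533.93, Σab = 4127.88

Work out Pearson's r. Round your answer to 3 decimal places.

r = (nΣab − ΣaΣb) / √[(nΣa² − (Σa)²)(nΣb² − (Σb)²)]
Numerator: 7×4127.88 − 170.2×155.3 = 2463.1
Denominator: √[(30589.72 − 28968.04)(31737.51 − 24118.09)] = √[1621.68 × 7619.42] = 3515.1474
r = 2463.1 / 3515.1474 ≈ 0.701

0.701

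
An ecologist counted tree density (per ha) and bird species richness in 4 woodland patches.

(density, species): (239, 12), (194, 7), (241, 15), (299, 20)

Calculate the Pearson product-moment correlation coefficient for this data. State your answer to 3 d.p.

0.975

n = 4, Σx = 973, Σy = 54, Σx² = 242239, Σy² = 818, Σxy = 13821
nΣxy − ΣxΣy = 55284 − 52542 = 2742
nΣx² − (Σx)² = 968956 − 946729 = 22227; nΣy² − (Σy)² = 3272 − 2916 = 356
r = 2742 / √(22227 × 356) = 2742 / 2812.9721 ≈ 0.975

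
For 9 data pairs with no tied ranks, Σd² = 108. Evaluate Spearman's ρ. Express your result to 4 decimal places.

0.1000

ρ = 1 − 6Σd² / [n(n²−1)] = 1 − 6×108 / (9×80)
  = 1 − 648/720 = 1 − 0.90000 ≈ 0.1000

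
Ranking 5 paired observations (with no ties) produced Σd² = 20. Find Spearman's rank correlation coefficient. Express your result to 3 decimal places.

ρ = 1 − 6Σd² / [n(n²−1)] = 1 − 6×20 / (5×24)
  = 1 − 120/120 = 1 − 1.0000 ≈ 0.000

0.000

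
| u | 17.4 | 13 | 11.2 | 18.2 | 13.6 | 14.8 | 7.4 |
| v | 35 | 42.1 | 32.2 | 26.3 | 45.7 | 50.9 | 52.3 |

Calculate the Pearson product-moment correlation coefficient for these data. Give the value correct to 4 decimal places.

-0.5896

n = 7, Σu = 95.6, Σv = 284.5, Σu² = 1387.2, Σv² = 12140.53, Σuv = 3757.46
nΣuv − ΣuΣv = 26302.22 − 27198.2 = -895.98
nΣu² − (Σu)² = 9710.4 − 9139.36 = 571.04; nΣv² − (Σv)² = 84983.71 − 80940.25 = 4043.46
r = -895.98 / √(571.04 × 4043.46) = -895.98 / 1519.5320 ≈ -0.5896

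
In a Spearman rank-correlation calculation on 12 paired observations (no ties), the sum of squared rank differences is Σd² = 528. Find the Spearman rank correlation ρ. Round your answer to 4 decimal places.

-0.8462

ρ = 1 − 6Σd² / [n(n²−1)] = 1 − 6×528 / (12×143)
  = 1 − 3168/1716 = 1 − 1.84615 ≈ -0.8462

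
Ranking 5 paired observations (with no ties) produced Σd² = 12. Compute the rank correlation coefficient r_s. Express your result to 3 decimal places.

ρ = 1 − 6Σd² / [n(n²−1)] = 1 − 6×12 / (5×24)
  = 1 − 72/120 = 1 − 0.6000 ≈ 0.400

0.400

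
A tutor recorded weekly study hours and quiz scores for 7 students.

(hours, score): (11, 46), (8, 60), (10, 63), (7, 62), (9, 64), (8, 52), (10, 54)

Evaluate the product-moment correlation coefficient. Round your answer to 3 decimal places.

n = 7, Σx = 63, Σy = 401, Σx² = 579, Σy² = 23245, Σxy = 3582
nΣxy − ΣxΣy = 25074 − 25263 = -189
nΣx² − (Σx)² = 4053 − 3969 = 84; nΣy² − (Σy)² = 162715 − 160801 = 1914
r = -189 / √(84 × 1914) = -189 / 400.9688 ≈ -0.471

-0.471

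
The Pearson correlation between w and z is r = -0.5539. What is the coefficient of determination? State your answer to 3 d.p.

0.307

r² = (-0.5539)² = 0.307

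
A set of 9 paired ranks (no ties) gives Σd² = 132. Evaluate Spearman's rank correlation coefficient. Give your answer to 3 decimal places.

ρ = 1 − 6Σd² / [n(n²−1)] = 1 − 6×132 / (9×80)
  = 1 − 792/720 = 1 − 1.1000 ≈ -0.100

-0.100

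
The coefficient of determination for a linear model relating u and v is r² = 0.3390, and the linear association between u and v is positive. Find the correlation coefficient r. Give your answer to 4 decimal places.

|r| = √0.3390 = 0.5822
The association is positive, so r = 0.5822.

0.5822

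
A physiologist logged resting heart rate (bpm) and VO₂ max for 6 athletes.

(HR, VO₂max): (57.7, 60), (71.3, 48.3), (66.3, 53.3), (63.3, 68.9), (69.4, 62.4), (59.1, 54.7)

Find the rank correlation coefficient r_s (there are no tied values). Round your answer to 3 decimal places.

-0.371

Rank HR: 1, 6, 4, 3, 5, 2
Rank VO₂max: 4, 1, 2, 6, 5, 3
d = rank(HR) − rank(VO₂max): -3, 5, 2, -3, 0, -1; Σd² = 48
ρ = 1 − 6Σd² / [n(n²−1)] = 1 − 6×48 / (6×35) = 1 − 288/210 ≈ -0.371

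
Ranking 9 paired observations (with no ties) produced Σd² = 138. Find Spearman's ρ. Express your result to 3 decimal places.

ρ = 1 − 6Σd² / [n(n²−1)] = 1 − 6×138 / (9×80)
  = 1 − 828/720 = 1 − 1.1500 ≈ -0.150

-0.150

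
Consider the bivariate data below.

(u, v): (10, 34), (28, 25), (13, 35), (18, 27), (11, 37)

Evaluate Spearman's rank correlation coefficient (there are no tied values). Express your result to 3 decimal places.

-0.700

Rank u: 1, 5, 3, 4, 2
Rank v: 3, 1, 4, 2, 5
d = rank(u) − rank(v): -2, 4, -1, 2, -3; Σd² = 34
ρ = 1 − 6Σd² / [n(n²−1)] = 1 − 6×34 / (5×24) = 1 − 204/120 ≈ -0.700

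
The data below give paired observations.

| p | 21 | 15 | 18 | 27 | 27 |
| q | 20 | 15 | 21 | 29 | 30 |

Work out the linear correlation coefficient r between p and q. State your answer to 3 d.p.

n = 5, Σp = 108, Σq = 115, Σp² = 2448, Σq² = 2807, Σpq = 2616
nΣpq − ΣpΣq = 13080 − 12420 = 660
nΣp² − (Σp)² = 12240 − 11664 = 576; nΣq² − (Σq)² = 14035 − 13225 = 810
r = 660 / √(576 × 810) = 660 / 683.0520 ≈ 0.966

0.966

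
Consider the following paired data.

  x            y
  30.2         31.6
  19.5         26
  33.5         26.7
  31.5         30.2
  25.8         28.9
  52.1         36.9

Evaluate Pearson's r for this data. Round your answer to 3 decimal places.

0.862

n = 6, Σx = 192.6, Σy = 180.3, Σx² = 6786.84, Σy² = 5496.31, Σxy = 5975.18
nΣxy − ΣxΣy = 35851.08 − 34725.78 = 1125.3
nΣx² − (Σx)² = 40721.04 − 37094.76 = 3626.28; nΣy² − (Σy)² = 32977.86 − 32508.09 = 469.77
r = 1125.3 / √(3626.28 × 469.77) = 1125.3 / 1305.1887 ≈ 0.862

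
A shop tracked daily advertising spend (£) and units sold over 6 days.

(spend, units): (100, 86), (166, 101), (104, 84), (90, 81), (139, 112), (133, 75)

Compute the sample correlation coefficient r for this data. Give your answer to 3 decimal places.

n = 6, Σx = 732, Σy = 539, Σx² = 93482, Σy² = 49383, Σxy = 66935
nΣxy − ΣxΣy = 401610 − 394548 = 7062
nΣx² − (Σx)² = 560892 − 535824 = 25068; nΣy² − (Σy)² = 296298 − 290521 = 5777
r = 7062 / √(25068 × 5777) = 7062 / 12034.0283 ≈ 0.587

0.587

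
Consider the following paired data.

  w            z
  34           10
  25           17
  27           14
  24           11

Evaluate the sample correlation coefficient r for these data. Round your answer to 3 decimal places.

n = 4, Σw = 110, Σz = 52, Σw² = 3086, Σz² = 706, Σwz = 1407
nΣwz − ΣwΣz = 5628 − 5720 = -92
nΣw² − (Σw)² = 12344 − 12100 = 244; nΣz² − (Σz)² = 2824 − 2704 = 120
r = -92 / √(244 × 120) = -92 / 171.1140 ≈ -0.538

-0.538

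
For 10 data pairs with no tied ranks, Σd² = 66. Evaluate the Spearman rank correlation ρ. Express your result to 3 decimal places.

ρ = 1 − 6Σd² / [n(n²−1)] = 1 − 6×66 / (10×99)
  = 1 − 396/990 = 1 − 0.4000 ≈ 0.600

0.600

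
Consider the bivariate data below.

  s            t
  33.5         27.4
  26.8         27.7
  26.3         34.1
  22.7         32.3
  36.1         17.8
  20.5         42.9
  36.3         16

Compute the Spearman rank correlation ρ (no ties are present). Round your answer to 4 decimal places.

-0.9643

Rank s: 5, 4, 3, 2, 6, 1, 7
Rank t: 3, 4, 6, 5, 2, 7, 1
d = rank(s) − rank(t): 2, 0, -3, -3, 4, -6, 6; Σd² = 110
ρ = 1 − 6Σd² / [n(n²−1)] = 1 − 6×110 / (7×48) = 1 − 660/336 ≈ -0.9643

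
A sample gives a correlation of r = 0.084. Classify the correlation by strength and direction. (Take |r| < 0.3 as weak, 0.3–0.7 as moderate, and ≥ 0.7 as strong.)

weak positive

r = 0.084 > 0 so the relationship is positive.
|r| = 0.084, which falls in the weak range.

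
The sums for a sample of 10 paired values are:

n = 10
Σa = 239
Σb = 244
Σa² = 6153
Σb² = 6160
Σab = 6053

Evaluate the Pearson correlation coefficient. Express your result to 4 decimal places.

r = (nΣab − ΣaΣb) / √[(nΣa² − (Σa)²)(nΣb² − (Σb)²)]
Numerator: 10×6053 − 239×244 = 2214
Denominator: √[(61530 − 57121)(61600 − 59536)] = √[4409 × 2064] = 3016.6498
r = 2214 / 3016.6498 ≈ 0.7339

0.7339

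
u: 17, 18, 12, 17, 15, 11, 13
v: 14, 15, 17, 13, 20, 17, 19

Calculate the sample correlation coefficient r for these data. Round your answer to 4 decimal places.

n = 7, Σu = 103, Σv = 115, Σu² = 1561, Σv² = 1929, Σuv = 1667
nΣuv − ΣuΣv = 11669 − 11845 = -176
nΣu² − (Σu)² = 10927 − 10609 = 318; nΣv² − (Σv)² = 13503 − 13225 = 278
r = -176 / √(318 × 278) = -176 / 297.3281 ≈ -0.5919

-0.5919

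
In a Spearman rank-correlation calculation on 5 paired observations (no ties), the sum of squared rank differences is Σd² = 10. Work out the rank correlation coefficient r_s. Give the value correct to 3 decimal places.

0.500

ρ = 1 − 6Σd² / [n(n²−1)] = 1 − 6×10 / (5×24)
  = 1 − 60/120 = 1 − 0.5000 ≈ 0.500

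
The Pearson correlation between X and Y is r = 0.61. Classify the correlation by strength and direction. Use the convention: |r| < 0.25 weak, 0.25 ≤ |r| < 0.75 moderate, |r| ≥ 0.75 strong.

r = 0.61 > 0 so the relationship is positive.
|r| = 0.61, which falls in the moderate range.

moderate positive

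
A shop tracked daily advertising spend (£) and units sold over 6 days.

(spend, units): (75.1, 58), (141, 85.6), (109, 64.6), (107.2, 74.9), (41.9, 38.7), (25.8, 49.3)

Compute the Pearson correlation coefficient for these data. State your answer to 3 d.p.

0.926

n = 6, Σx = 500, Σy = 371.1, Σx² = 51315.1, Σy² = 24402.71, Σxy = 34389.55
nΣxy − ΣxΣy = 206337.3 − 185550 = 20787.3
nΣx² − (Σx)² = 307890.6 − 250000 = 57890.6; nΣy² − (Σy)² = 146416.26 − 137715.21 = 8701.05
r = 20787.3 / √(57890.6 × 8701.05) = 20787.3 / 22443.4624 ≈ 0.926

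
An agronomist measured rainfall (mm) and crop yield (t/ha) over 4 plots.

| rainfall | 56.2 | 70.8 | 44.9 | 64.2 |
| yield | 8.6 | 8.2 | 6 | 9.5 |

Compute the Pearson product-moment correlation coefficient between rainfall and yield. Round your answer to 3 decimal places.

0.738

n = 4, Σx = 236.1, Σy = 32.3, Σx² = 14308.73, Σy² = 267.45, Σxy = 1943.18
nΣxy − ΣxΣy = 7772.72 − 7626.03 = 146.69
nΣx² − (Σx)² = 57234.92 − 55743.21 = 1491.71; nΣy² − (Σy)² = 1069.8 − 1043.29 = 26.51
r = 146.69 / √(1491.71 × 26.51) = 146.69 / 198.8598 ≈ 0.738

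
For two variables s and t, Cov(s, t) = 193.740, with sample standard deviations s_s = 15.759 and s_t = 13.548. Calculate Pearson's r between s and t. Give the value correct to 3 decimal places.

0.907

r = Cov(s,t) / (s_s · s_t) = 193.740 / (15.759 × 13.548)
  = 193.740 / 213.5029 ≈ 0.907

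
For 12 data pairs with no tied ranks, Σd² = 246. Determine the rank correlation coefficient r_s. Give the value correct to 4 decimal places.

0.1399

ρ = 1 − 6Σd² / [n(n²−1)] = 1 − 6×246 / (12×143)
  = 1 − 1476/1716 = 1 − 0.86014 ≈ 0.1399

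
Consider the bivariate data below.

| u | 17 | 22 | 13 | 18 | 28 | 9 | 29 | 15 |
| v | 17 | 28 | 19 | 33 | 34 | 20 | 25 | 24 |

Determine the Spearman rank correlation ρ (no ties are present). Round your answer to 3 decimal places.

0.667

Rank u: 4, 6, 2, 5, 7, 1, 8, 3
Rank v: 1, 6, 2, 7, 8, 3, 5, 4
d = rank(u) − rank(v): 3, 0, 0, -2, -1, -2, 3, -1; Σd² = 28
ρ = 1 − 6Σd² / [n(n²−1)] = 1 − 6×28 / (8×63) = 1 − 168/504 ≈ 0.667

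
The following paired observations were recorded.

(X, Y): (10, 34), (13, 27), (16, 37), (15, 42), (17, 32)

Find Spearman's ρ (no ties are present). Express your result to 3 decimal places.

0.100

Rank X: 1, 2, 4, 3, 5
Rank Y: 3, 1, 4, 5, 2
d = rank(X) − rank(Y): -2, 1, 0, -2, 3; Σd² = 18
ρ = 1 − 6Σd² / [n(n²−1)] = 1 − 6×18 / (5×24) = 1 − 108/120 ≈ 0.100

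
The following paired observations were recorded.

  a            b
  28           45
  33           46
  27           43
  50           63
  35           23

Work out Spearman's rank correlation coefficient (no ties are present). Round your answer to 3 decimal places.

Rank a: 2, 3, 1, 5, 4
Rank b: 3, 4, 2, 5, 1
d = rank(a) − rank(b): -1, -1, -1, 0, 3; Σd² = 12
ρ = 1 − 6Σd² / [n(n²−1)] = 1 − 6×12 / (5×24) = 1 − 72/120 ≈ 0.400

0.400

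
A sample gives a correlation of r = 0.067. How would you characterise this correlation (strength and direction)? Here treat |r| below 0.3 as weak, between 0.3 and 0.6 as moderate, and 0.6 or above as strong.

weak positive

r = 0.067 > 0 so the relationship is positive.
|r| = 0.067, which falls in the weak range.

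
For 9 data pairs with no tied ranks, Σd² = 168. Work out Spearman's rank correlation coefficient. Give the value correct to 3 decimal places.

-0.400

ρ = 1 − 6Σd² / [n(n²−1)] = 1 − 6×168 / (9×80)
  = 1 − 1008/720 = 1 − 1.4000 ≈ -0.400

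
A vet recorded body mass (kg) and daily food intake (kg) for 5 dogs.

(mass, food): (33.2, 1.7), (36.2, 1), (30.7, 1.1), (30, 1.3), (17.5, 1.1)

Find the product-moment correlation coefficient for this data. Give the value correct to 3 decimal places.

n = 5, Σx = 147.6, Σy = 6.2, Σx² = 4561.42, Σy² = 8, Σxy = 184.66
nΣxy − ΣxΣy = 923.3 − 915.12 = 8.18
nΣx² − (Σx)² = 22807.1 − 21785.76 = 1021.34; nΣy² − (Σy)² = 40 − 38.44 = 1.56
r = 8.18 / √(1021.34 × 1.56) = 8.18 / 39.9160 ≈ 0.205

0.205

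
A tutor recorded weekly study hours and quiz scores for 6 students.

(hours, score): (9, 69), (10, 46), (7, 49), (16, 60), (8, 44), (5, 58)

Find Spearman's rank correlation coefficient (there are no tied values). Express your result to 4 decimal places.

Rank hours: 4, 5, 2, 6, 3, 1
Rank score: 6, 2, 3, 5, 1, 4
d = rank(hours) − rank(score): -2, 3, -1, 1, 2, -3; Σd² = 28
ρ = 1 − 6Σd² / [n(n²−1)] = 1 − 6×28 / (6×35) = 1 − 168/210 ≈ 0.2000

0.2000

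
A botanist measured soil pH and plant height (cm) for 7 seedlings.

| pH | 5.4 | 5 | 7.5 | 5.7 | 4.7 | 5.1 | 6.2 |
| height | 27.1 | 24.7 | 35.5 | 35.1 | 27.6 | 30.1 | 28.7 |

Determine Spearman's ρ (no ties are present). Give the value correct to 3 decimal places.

Rank pH: 4, 2, 7, 5, 1, 3, 6
Rank height: 2, 1, 7, 6, 3, 5, 4
d = rank(pH) − rank(height): 2, 1, 0, -1, -2, -2, 2; Σd² = 18
ρ = 1 − 6Σd² / [n(n²−1)] = 1 − 6×18 / (7×48) = 1 − 108/336 ≈ 0.679

0.679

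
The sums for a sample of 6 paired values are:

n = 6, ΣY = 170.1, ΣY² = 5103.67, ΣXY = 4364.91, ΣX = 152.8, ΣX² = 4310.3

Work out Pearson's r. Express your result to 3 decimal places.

0.096

r = (nΣXY − ΣXΣY) / √[(nΣX² − (ΣX)²)(nΣY² − (ΣY)²)]
Numerator: 6×4364.91 − 152.8×170.1 = 198.18
Denominator: √[(25861.8 − 23347.84)(30622.02 − 28934.01)] = √[2513.96 × 1688.01] = 2059.9975
r = 198.18 / 2059.9975 ≈ 0.096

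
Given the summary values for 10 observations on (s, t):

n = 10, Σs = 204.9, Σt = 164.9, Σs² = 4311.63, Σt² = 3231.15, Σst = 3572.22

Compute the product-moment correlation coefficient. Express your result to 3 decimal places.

0.803

r = (nΣst − ΣsΣt) / √[(nΣs² − (Σs)²)(nΣt² − (Σt)²)]
Numerator: 10×3572.22 − 204.9×164.9 = 1934.19
Denominator: √[(43116.3 − 41984.01)(32311.5 − 27192.01)] = √[1132.29 × 5119.49] = 2407.6435
r = 1934.19 / 2407.6435 ≈ 0.803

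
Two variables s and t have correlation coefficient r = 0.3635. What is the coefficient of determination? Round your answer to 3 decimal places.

0.132

r² = (0.3635)² = 0.132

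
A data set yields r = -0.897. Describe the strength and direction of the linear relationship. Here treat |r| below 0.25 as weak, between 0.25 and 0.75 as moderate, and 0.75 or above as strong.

strong negative

r = -0.897 < 0 so the relationship is negative.
|r| = 0.897, which falls in the strong range.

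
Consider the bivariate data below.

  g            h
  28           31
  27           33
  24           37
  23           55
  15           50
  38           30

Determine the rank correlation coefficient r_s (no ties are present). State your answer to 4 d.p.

-0.9429

Rank g: 5, 4, 3, 2, 1, 6
Rank h: 2, 3, 4, 6, 5, 1
d = rank(g) − rank(h): 3, 1, -1, -4, -4, 5; Σd² = 68
ρ = 1 − 6Σd² / [n(n²−1)] = 1 − 6×68 / (6×35) = 1 − 408/210 ≈ -0.9429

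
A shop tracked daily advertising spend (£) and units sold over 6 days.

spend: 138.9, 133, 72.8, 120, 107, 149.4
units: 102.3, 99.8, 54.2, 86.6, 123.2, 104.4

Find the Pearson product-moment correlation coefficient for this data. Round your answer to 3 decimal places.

n = 6, Σx = 721.1, Σy = 570.5, Σx² = 90451.41, Σy² = 56940.13, Σxy = 70600.39
nΣxy − ΣxΣy = 423602.34 − 411387.55 = 12214.79
nΣx² − (Σx)² = 542708.46 − 519985.21 = 22723.25; nΣy² − (Σy)² = 341640.78 − 325470.25 = 16170.53
r = 12214.79 / √(22723.25 × 16170.53) = 12214.79 / 19168.9070 ≈ 0.637

0.637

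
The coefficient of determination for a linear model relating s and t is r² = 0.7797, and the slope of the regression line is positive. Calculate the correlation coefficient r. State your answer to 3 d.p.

|r| = √0.7797 = 0.883
The association is positive, so r = 0.883.

0.883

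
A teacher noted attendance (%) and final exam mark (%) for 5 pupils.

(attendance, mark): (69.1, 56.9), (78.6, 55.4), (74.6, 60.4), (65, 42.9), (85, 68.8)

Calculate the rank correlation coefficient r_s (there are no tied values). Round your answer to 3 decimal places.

0.700

Rank attendance: 2, 4, 3, 1, 5
Rank mark: 3, 2, 4, 1, 5
d = rank(attendance) − rank(mark): -1, 2, -1, 0, 0; Σd² = 6
ρ = 1 − 6Σd² / [n(n²−1)] = 1 − 6×6 / (5×24) = 1 − 36/120 ≈ 0.700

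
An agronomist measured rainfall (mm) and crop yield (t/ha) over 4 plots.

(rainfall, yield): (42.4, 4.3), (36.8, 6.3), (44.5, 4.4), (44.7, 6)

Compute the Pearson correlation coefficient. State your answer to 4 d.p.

n = 4, Σx = 168.4, Σy = 21, Σx² = 7130.34, Σy² = 113.54, Σxy = 878.16
nΣxy − ΣxΣy = 3512.64 − 3536.4 = -23.76
nΣx² − (Σx)² = 28521.36 − 28358.56 = 162.8; nΣy² − (Σy)² = 454.16 − 441 = 13.16
r = -23.76 / √(162.8 × 13.16) = -23.76 / 46.2866 ≈ -0.5133

-0.5133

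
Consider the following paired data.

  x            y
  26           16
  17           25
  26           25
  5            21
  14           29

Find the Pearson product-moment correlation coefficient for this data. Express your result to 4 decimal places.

n = 5, Σx = 88, Σy = 116, Σx² = 1862, Σy² = 2788, Σxy = 2002
nΣxy − ΣxΣy = 10010 − 10208 = -198
nΣx² − (Σx)² = 9310 − 7744 = 1566; nΣy² − (Σy)² = 13940 − 13456 = 484
r = -198 / √(1566 × 484) = -198 / 870.5998 ≈ -0.2274

-0.2274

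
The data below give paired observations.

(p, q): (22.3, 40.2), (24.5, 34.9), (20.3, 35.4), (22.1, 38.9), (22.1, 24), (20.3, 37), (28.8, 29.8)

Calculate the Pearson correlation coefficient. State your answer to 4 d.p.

n = 7, Σp = 160.4, Σq = 240.2, Σp² = 3727.98, Σq² = 8433.46, Σpq = 5469.56
nΣpq − ΣpΣq = 38286.92 − 38528.08 = -241.16
nΣp² − (Σp)² = 26095.86 − 25728.16 = 367.7; nΣq² − (Σq)² = 59034.22 − 57696.04 = 1338.18
r = -241.16 / √(367.7 × 1338.18) = -241.16 / 701.4619 ≈ -0.3438

-0.3438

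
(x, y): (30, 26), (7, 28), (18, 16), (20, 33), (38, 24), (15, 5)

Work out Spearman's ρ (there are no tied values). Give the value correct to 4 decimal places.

Rank x: 5, 1, 3, 4, 6, 2
Rank y: 4, 5, 2, 6, 3, 1
d = rank(x) − rank(y): 1, -4, 1, -2, 3, 1; Σd² = 32
ρ = 1 − 6Σd² / [n(n²−1)] = 1 − 6×32 / (6×35) = 1 − 192/210 ≈ 0.0857

0.0857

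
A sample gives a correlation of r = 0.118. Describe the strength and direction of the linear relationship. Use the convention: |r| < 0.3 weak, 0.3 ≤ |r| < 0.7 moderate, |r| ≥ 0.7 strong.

r = 0.118 > 0 so the relationship is positive.
|r| = 0.118, which falls in the weak range.

weak positive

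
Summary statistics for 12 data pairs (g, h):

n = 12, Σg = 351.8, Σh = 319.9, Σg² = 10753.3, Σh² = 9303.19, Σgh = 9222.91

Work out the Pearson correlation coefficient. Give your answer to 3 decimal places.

-0.266

r = (nΣgh − ΣgΣh) / √[(nΣg² − (Σg)²)(nΣh² − (Σh)²)]
Numerator: 12×9222.91 − 351.8×319.9 = -1865.9
Denominator: √[(129039.6 − 123763.24)(111638.28 − 102336.01)] = √[5276.36 × 9302.27] = 7005.8636
r = -1865.9 / 7005.8636 ≈ -0.266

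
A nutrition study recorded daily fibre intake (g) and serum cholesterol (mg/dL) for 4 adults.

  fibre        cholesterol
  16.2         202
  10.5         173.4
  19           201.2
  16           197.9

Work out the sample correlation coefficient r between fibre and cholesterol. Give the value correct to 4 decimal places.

n = 4, Σx = 61.7, Σy = 774.5, Σx² = 989.69, Σy² = 150517.41, Σxy = 12082.3
nΣxy − ΣxΣy = 48329.2 − 47786.65 = 542.55
nΣx² − (Σx)² = 3958.76 − 3806.89 = 151.87; nΣy² − (Σy)² = 602069.64 − 599850.25 = 2219.39
r = 542.55 / √(151.87 × 2219.39) = 542.55 / 580.5676 ≈ 0.9345

0.9345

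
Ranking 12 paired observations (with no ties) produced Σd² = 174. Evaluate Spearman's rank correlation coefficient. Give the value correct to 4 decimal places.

0.3916

ρ = 1 − 6Σd² / [n(n²−1)] = 1 − 6×174 / (12×143)
  = 1 − 1044/1716 = 1 − 0.60839 ≈ 0.3916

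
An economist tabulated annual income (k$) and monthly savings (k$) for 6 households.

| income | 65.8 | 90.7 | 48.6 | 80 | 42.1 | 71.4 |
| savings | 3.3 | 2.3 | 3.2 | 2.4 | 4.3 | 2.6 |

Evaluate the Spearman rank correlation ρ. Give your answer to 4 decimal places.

Rank income: 3, 6, 2, 5, 1, 4
Rank savings: 5, 1, 4, 2, 6, 3
d = rank(income) − rank(savings): -2, 5, -2, 3, -5, 1; Σd² = 68
ρ = 1 − 6Σd² / [n(n²−1)] = 1 − 6×68 / (6×35) = 1 − 408/210 ≈ -0.9429

-0.9429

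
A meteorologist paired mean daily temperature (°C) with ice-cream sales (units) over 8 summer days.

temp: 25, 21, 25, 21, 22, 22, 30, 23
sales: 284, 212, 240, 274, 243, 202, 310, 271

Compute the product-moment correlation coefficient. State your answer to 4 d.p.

0.6782

n = 8, Σx = 189, Σy = 2036, Σx² = 4529, Σy² = 527670, Σxy = 48629
nΣxy − ΣxΣy = 389032 − 384804 = 4228
nΣx² − (Σx)² = 36232 − 35721 = 511; nΣy² − (Σy)² = 4221360 − 4145296 = 76064
r = 4228 / √(511 × 76064) = 4228 / 6234.4770 ≈ 0.6782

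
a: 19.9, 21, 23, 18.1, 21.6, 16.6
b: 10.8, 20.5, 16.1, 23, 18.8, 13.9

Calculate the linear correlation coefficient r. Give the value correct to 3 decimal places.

0.065

n = 6, Σa = 120.2, Σb = 103.1, Σa² = 2435.74, Σb² = 1871.75, Σab = 2068.84
nΣab − ΣaΣb = 12413.04 − 12392.62 = 20.42
nΣa² − (Σa)² = 14614.44 − 14448.04 = 166.4; nΣb² − (Σb)² = 11230.5 − 10629.61 = 600.89
r = 20.42 / √(166.4 × 600.89) = 20.42 / 316.2089 ≈ 0.065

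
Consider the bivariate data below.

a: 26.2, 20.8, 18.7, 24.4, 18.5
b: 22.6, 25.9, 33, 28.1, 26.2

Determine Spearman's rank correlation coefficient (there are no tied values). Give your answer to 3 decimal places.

-0.500

Rank a: 5, 3, 2, 4, 1
Rank b: 1, 2, 5, 4, 3
d = rank(a) − rank(b): 4, 1, -3, 0, -2; Σd² = 30
ρ = 1 − 6Σd² / [n(n²−1)] = 1 − 6×30 / (5×24) = 1 − 180/120 ≈ -0.500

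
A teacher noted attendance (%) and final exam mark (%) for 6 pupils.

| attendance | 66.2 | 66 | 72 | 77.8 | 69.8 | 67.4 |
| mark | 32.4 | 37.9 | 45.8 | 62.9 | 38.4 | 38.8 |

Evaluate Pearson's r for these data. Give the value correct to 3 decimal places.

n = 6, Σx = 419.2, Σy = 256.2, Σx² = 29390.08, Σy² = 11520.22, Σxy = 18132.94
nΣxy − ΣxΣy = 108797.64 − 107399.04 = 1398.6
nΣx² − (Σx)² = 176340.48 − 175728.64 = 611.84; nΣy² − (Σy)² = 69121.32 − 65638.44 = 3482.88
r = 1398.6 / √(611.84 × 3482.88) = 1398.6 / 1459.7826 ≈ 0.958

0.958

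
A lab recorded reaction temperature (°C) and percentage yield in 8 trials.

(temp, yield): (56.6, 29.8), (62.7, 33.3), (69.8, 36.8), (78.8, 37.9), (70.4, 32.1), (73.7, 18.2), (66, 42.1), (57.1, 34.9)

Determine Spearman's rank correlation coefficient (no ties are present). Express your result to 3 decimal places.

0.119

Rank temp: 1, 3, 5, 8, 6, 7, 4, 2
Rank yield: 2, 4, 6, 7, 3, 1, 8, 5
d = rank(temp) − rank(yield): -1, -1, -1, 1, 3, 6, -4, -3; Σd² = 74
ρ = 1 − 6Σd² / [n(n²−1)] = 1 − 6×74 / (8×63) = 1 − 444/504 ≈ 0.119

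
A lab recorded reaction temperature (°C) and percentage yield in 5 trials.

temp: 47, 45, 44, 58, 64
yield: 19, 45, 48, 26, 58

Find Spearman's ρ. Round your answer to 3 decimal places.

0.100

Rank temp: 3, 2, 1, 4, 5
Rank yield: 1, 3, 4, 2, 5
d = rank(temp) − rank(yield): 2, -1, -3, 2, 0; Σd² = 18
ρ = 1 − 6Σd² / [n(n²−1)] = 1 − 6×18 / (5×24) = 1 − 108/120 ≈ 0.100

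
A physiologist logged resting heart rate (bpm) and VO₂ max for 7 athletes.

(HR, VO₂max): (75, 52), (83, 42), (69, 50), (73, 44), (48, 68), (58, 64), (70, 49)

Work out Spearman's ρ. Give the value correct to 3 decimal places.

-0.786

Rank HR: 6, 7, 3, 5, 1, 2, 4
Rank VO₂max: 5, 1, 4, 2, 7, 6, 3
d = rank(HR) − rank(VO₂max): 1, 6, -1, 3, -6, -4, 1; Σd² = 100
ρ = 1 − 6Σd² / [n(n²−1)] = 1 − 6×100 / (7×48) = 1 − 600/336 ≈ -0.786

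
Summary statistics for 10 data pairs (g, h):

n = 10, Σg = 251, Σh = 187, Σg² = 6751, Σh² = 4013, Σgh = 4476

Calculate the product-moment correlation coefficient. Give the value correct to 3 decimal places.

-0.451

r = (nΣgh − ΣgΣh) / √[(nΣg² − (Σg)²)(nΣh² − (Σh)²)]
Numerator: 10×4476 − 251×187 = -2177
Denominator: √[(67510 − 63001)(40130 − 34969)] = √[4509 × 5161] = 4823.9972
r = -2177 / 4823.9972 ≈ -0.451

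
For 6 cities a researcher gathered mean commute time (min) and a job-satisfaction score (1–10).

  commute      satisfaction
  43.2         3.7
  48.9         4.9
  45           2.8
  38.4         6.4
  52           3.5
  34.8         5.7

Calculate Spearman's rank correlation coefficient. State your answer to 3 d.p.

Rank commute: 3, 5, 4, 2, 6, 1
Rank satisfaction: 3, 4, 1, 6, 2, 5
d = rank(commute) − rank(satisfaction): 0, 1, 3, -4, 4, -4; Σd² = 58
ρ = 1 − 6Σd² / [n(n²−1)] = 1 − 6×58 / (6×35) = 1 − 348/210 ≈ -0.657

-0.657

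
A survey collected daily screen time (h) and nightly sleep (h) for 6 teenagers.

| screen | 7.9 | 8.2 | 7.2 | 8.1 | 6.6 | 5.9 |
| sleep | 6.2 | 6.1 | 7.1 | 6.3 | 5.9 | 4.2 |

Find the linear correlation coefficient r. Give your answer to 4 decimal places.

0.6625

n = 6, Σx = 43.9, Σy = 35.8, Σx² = 325.47, Σy² = 218.2, Σxy = 264.87
nΣxy − ΣxΣy = 1589.22 − 1571.62 = 17.6
nΣx² − (Σx)² = 1952.82 − 1927.21 = 25.61; nΣy² − (Σy)² = 1309.2 − 1281.64 = 27.56
r = 17.6 / √(25.61 × 27.56) = 17.6 / 26.5671 ≈ 0.6625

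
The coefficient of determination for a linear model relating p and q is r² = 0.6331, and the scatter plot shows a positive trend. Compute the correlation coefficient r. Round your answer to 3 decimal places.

|r| = √0.6331 = 0.796
The association is positive, so r = 0.796.

0.796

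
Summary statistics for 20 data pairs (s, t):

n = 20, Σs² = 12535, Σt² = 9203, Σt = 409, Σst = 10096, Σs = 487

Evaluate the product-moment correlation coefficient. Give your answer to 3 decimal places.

0.182

r = (nΣst − ΣsΣt) / √[(nΣs² − (Σs)²)(nΣt² − (Σt)²)]
Numerator: 20×10096 − 487×409 = 2737
Denominator: √[(250700 − 237169)(184060 − 167281)] = √[13531 × 16779] = 15067.7354
r = 2737 / 15067.7354 ≈ 0.182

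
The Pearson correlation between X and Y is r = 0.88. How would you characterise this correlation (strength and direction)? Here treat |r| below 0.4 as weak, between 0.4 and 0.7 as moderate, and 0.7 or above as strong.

strong positive

r = 0.88 > 0 so the relationship is positive.
|r| = 0.88, which falls in the strong range.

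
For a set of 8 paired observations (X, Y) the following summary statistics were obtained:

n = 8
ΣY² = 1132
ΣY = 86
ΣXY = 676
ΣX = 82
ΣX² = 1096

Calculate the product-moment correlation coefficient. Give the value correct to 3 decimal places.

r = (nΣXY − ΣXΣY) / √[(nΣX² − (ΣX)²)(nΣY² − (ΣY)²)]
Numerator: 8×676 − 82×86 = -1644
Denominator: √[(8768 − 6724)(9056 − 7396)] = √[2044 × 1660] = 1842.0206
r = -1644 / 1842.0206 ≈ -0.892

-0.892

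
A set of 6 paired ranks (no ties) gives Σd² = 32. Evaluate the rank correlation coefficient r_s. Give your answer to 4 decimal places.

ρ = 1 − 6Σd² / [n(n²−1)] = 1 − 6×32 / (6×35)
  = 1 − 192/210 = 1 − 0.91429 ≈ 0.0857

0.0857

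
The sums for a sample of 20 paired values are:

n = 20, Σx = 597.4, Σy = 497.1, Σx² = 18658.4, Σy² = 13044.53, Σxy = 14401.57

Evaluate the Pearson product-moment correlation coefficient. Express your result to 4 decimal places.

-0.5966

r = (nΣxy − ΣxΣy) / √[(nΣx² − (Σx)²)(nΣy² − (Σy)²)]
Numerator: 20×14401.57 − 597.4×497.1 = -8936.14
Denominator: √[(373168 − 356886.76)(260890.6 − 247108.41)] = √[16281.24 × 13782.19] = 14979.6910
r = -8936.14 / 14979.6910 ≈ -0.5966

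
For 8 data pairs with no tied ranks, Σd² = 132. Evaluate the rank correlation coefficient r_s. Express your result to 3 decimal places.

ρ = 1 − 6Σd² / [n(n²−1)] = 1 − 6×132 / (8×63)
  = 1 − 792/504 = 1 − 1.5714 ≈ -0.571

-0.571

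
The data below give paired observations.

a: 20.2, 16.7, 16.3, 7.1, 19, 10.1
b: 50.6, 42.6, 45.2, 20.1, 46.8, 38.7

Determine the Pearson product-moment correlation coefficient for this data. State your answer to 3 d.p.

0.918

n = 6, Σa = 89.4, Σb = 244, Σa² = 1466.04, Σb² = 10510.1, Σab = 3893.08
nΣab − ΣaΣb = 23358.48 − 21813.6 = 1544.88
nΣa² − (Σa)² = 8796.24 − 7992.36 = 803.88; nΣb² − (Σb)² = 63060.6 − 59536 = 3524.6
r = 1544.88 / √(803.88 × 3524.6) = 1544.88 / 1683.2574 ≈ 0.918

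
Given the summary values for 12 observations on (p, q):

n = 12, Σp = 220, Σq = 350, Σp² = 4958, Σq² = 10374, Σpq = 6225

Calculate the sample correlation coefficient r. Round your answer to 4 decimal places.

-0.4897

r = (nΣpq − ΣpΣq) / √[(nΣp² − (Σp)²)(nΣq² − (Σq)²)]
Numerator: 12×6225 − 220×350 = -2300
Denominator: √[(59496 − 48400)(124488 − 122500)] = √[11096 × 1988] = 4696.6848
r = -2300 / 4696.6848 ≈ -0.4897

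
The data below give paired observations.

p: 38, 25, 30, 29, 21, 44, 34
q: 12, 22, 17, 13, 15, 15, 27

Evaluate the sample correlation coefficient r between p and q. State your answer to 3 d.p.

-0.136

n = 7, Σp = 221, Σq = 121, Σp² = 7343, Σq² = 2265, Σpq = 3786
nΣpq − ΣpΣq = 26502 − 26741 = -239
nΣp² − (Σp)² = 51401 − 48841 = 2560; nΣq² − (Σq)² = 15855 − 14641 = 1214
r = -239 / √(2560 × 1214) = -239 / 1762.9067 ≈ -0.136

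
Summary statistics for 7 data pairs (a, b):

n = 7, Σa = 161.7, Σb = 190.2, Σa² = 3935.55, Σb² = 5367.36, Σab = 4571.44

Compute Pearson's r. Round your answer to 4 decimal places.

r = (nΣab − ΣaΣb) / √[(nΣa² − (Σa)²)(nΣb² − (Σb)²)]
Numerator: 7×4571.44 − 161.7×190.2 = 1244.74
Denominator: √[(27548.85 − 26146.89)(37571.52 − 36176.04)] = √[1401.96 × 1395.48] = 1398.7162
r = 1244.74 / 1398.7162 ≈ 0.8899

0.8899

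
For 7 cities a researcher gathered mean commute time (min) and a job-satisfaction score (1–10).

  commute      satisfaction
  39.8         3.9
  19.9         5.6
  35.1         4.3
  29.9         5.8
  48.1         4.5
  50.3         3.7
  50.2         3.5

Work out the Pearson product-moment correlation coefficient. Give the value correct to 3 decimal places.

-0.840

n = 7, Σx = 273.3, Σy = 31.3, Σx² = 11469.81, Σy² = 144.89, Σxy = 1169.27
nΣxy − ΣxΣy = 8184.89 − 8554.29 = -369.4
nΣx² − (Σx)² = 80288.67 − 74692.89 = 5595.78; nΣy² − (Σy)² = 1014.23 − 979.69 = 34.54
r = -369.4 / √(5595.78 × 34.54) = -369.4 / 439.6342 ≈ -0.840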